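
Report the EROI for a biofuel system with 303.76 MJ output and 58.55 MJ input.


EROI = E_out / E_in
= 303.76 / 58.55
= 5.1880

5.1880


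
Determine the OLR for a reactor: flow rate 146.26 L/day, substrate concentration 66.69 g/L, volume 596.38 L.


OLR = Q * S / V
= 146.26 * 66.69 / 596.38
= 16.3555 g/L/day

16.3555 g/L/day


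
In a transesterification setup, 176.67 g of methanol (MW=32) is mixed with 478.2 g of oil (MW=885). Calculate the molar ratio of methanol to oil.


Molar ratio = n_MeOH / n_oil = (MeOH/32) / (oil/885) = (MeOH * 885) / (32 * oil)
= (176.67 * 885) / (32 * 478.2)
= 10.2175

10.2175


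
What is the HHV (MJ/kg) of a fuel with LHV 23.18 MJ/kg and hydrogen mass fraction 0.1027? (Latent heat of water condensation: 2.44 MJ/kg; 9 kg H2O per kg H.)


HHV = LHV + H_frac * 9 * 2.44
= 23.18 + 0.1027 * 9 * 2.44
= 25.4353 MJ/kg

25.4353 MJ/kg


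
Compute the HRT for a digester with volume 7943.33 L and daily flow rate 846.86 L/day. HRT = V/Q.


HRT = V / Q
= 7943.33 / 846.86
= 9.3797 days

9.3797 days


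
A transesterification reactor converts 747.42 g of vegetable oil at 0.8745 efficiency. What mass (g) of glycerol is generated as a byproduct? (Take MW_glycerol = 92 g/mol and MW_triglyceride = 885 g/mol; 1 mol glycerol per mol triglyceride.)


glycerol = oil * conv * (92/885)
= 747.42 * 0.8745 * 92 / 885
= 67.9468 g

67.9468 g


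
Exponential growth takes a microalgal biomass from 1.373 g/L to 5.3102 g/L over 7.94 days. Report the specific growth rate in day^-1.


mu = ln(X2/X1) / dt
= ln(5.3102/1.373) / 7.94
= 0.1704 per day

0.1704 per day


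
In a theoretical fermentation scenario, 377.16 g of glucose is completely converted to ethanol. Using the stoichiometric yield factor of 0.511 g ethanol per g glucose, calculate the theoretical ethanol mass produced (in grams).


Theoretical ethanol yield: m_EtOH = 0.511 * m_glucose
m_EtOH = 0.511 * 377.16 = 192.7288 g

192.7288 g


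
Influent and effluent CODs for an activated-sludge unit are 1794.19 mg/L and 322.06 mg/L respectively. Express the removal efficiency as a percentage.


eta = (COD_in - COD_out) / COD_in * 100
= (1794.19 - 322.06) / 1794.19 * 100
= 82.0498%

82.0498%


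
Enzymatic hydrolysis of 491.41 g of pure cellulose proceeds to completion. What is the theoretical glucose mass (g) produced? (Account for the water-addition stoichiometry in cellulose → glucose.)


glucose = cellulose * 180/162
= 491.41 * 180/162
= 546.0111 g

546.0111 g


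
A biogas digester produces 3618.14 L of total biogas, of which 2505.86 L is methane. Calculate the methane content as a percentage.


CH4% = V_CH4 / V_total * 100
= 2505.86 / 3618.14 * 100
= 69.2582%

69.2582%


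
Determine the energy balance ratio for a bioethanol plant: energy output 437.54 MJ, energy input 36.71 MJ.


EROI = E_out / E_in
= 437.54 / 36.71
= 11.9188

11.9188


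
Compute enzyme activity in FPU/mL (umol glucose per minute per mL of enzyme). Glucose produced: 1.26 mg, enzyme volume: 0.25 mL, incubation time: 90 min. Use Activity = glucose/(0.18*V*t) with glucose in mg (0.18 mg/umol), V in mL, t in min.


Activity = glucose_mg / (0.18 mg/umol * V_mL * t_min)
= 1.26 / (0.18 * 0.25 * 90)
= 0.3111 FPU/mL

0.3111 FPU/mL


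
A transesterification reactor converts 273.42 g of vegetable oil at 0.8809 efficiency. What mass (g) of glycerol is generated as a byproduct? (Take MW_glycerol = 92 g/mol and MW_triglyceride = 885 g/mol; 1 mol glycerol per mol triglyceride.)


glycerol = oil * conv * (92/885)
= 273.42 * 0.8809 * 92 / 885
= 25.0381 g

25.0381 g


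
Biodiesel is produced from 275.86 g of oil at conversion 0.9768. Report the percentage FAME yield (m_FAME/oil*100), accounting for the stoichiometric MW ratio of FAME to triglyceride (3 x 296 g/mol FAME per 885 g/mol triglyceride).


m_FAME = oil * conv * (3 * 296 / 885) = oil * conv * (888/885)
= 275.86 * 0.9768 * 888 / 885
= 270.3735 g
Y = m_FAME / oil * 100 = conv * (888/885) * 100
= 0.9768 * 888 / 885 * 100
= 98.01%

98.01%


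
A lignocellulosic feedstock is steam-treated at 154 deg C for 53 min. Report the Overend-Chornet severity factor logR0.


logR0 = log10(t * exp((T - 100) / 14.75))
= log10(53 * exp((154 - 100) / 14.75))
= 3.3142

3.3142


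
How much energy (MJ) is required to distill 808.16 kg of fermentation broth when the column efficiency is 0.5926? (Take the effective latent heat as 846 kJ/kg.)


E = m * 846 / (eta * 1000)
= 808.16 * 846 / (0.5926 * 1000)
= 1153.7350 MJ

1153.7350 MJ


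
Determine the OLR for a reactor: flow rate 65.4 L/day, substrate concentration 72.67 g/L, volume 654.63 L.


OLR = Q * S / V
= 65.4 * 72.67 / 654.63
= 7.2600 g/L/day

7.2600 g/L/day


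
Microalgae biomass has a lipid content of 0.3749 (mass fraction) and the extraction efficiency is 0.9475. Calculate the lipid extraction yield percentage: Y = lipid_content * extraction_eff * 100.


Y = lipid_content * extraction_eff * 100
= 0.3749 * 0.9475 * 100
= 35.5218%

35.5218%


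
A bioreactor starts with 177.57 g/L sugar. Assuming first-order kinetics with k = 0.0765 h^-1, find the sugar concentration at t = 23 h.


S = S0 * exp(-k * t)
S = 177.57 * exp(-0.0765 * 23)
S = 30.5653 g/L

30.5653 g/L


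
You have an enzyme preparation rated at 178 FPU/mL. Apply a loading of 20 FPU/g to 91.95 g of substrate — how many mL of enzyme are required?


V = dosage * m_sub / activity
V = 20 * 91.95 / 178
V = 10.3315 mL

10.3315 mL


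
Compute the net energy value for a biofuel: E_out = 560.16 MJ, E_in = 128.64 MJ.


NEV = E_out - E_in
= 560.16 - 128.64
= 431.5200 MJ

431.5200 MJ


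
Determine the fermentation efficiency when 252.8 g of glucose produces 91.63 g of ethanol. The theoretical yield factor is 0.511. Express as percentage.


Fermentation efficiency = (actual / (0.511 * glucose)) * 100
= (91.63 / (0.511 * 252.8)) * 100
= 70.9316%

70.9316%


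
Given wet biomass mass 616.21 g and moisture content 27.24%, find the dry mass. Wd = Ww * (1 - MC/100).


Wd = Ww * (1 - MC/100)
= 616.21 * (1 - 27.24/100)
= 448.3544 g

448.3544 g


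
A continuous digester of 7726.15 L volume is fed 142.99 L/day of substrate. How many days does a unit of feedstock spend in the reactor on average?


HRT = V / Q
= 7726.15 / 142.99
= 54.0328 days

54.0328 days


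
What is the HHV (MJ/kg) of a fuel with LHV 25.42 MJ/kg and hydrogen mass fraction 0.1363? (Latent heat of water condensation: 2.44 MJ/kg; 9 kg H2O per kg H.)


HHV = LHV + H_frac * 9 * 2.44
= 25.42 + 0.1363 * 9 * 2.44
= 28.4131 MJ/kg

28.4131 MJ/kg


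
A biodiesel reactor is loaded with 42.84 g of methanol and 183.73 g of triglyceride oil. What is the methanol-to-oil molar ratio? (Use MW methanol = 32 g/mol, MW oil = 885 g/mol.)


Molar ratio = n_MeOH / n_oil = (MeOH/32) / (oil/885) = (MeOH * 885) / (32 * oil)
= (42.84 * 885) / (32 * 183.73)
= 6.4486

6.4486


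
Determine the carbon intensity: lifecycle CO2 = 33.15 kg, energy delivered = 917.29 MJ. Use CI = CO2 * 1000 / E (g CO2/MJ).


CI = CO2 * 1000 / E
= 33.15 * 1000 / 917.29
= 36.1391 g CO2/MJ

36.1391 g CO2/MJ


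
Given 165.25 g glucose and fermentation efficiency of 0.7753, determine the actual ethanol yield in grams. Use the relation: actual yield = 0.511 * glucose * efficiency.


Actual ethanol: m = 0.511 * 165.25 * 0.7753
m = 65.4685 g

65.4685 g


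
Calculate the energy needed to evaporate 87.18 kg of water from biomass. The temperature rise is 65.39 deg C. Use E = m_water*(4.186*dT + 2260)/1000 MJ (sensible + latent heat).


E = m_water * (4.186 * dT + 2260) / 1000
= 87.18 * (4.186 * 65.39 + 2260) / 1000
= 220.8899 MJ

220.8899 MJ


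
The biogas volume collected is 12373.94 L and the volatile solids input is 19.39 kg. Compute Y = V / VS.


Y = V / VS
= 12373.94 / 19.39
= 638.1609 L/kg VS

638.1609 L/kg VS


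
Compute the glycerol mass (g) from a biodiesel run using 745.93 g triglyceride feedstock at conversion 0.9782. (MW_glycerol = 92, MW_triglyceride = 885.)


glycerol = oil * conv * (92/885)
= 745.93 * 0.9782 * 92 / 885
= 75.8526 g

75.8526 g


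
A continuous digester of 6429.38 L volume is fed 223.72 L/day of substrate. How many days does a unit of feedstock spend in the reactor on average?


HRT = V / Q
= 6429.38 / 223.72
= 28.7385 days

28.7385 days


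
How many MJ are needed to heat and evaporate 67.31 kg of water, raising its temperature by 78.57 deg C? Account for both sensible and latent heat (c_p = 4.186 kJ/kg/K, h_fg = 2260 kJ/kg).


E = m_water * (4.186 * dT + 2260) / 1000
= 67.31 * (4.186 * 78.57 + 2260) / 1000
= 174.2585 MJ

174.2585 MJ


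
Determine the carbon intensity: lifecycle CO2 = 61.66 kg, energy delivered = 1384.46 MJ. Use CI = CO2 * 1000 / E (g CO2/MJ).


CI = CO2 * 1000 / E
= 61.66 * 1000 / 1384.46
= 44.5372 g CO2/MJ

44.5372 g CO2/MJ


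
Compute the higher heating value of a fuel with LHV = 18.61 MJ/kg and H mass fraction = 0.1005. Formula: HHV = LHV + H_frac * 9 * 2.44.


HHV = LHV + H_frac * 9 * 2.44
= 18.61 + 0.1005 * 9 * 2.44
= 20.8170 MJ/kg

20.8170 MJ/kg


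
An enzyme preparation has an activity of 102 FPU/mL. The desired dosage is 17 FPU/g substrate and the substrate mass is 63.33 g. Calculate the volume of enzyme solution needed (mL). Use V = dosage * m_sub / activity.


V = dosage * m_sub / activity
V = 17 * 63.33 / 102
V = 10.5550 mL

10.5550 mL


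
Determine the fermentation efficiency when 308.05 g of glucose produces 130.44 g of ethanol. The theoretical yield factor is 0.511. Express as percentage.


Fermentation efficiency = (actual / (0.511 * glucose)) * 100
= (130.44 / (0.511 * 308.05)) * 100
= 82.8645%

82.8645%


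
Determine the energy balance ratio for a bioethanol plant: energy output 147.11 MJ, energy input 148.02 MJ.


EROI = E_out / E_in
= 147.11 / 148.02
= 0.9939

0.9939


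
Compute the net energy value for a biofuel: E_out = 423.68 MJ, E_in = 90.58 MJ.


NEV = E_out - E_in
= 423.68 - 90.58
= 333.1000 MJ

333.1000 MJ


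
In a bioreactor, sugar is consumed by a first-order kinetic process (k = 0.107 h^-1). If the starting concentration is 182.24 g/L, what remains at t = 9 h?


S = S0 * exp(-k * t)
S = 182.24 * exp(-0.107 * 9)
S = 69.5694 g/L

69.5694 g/L


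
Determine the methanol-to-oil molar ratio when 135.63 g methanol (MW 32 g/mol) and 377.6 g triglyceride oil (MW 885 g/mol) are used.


Molar ratio = n_MeOH / n_oil = (MeOH/32) / (oil/885) = (MeOH * 885) / (32 * oil)
= (135.63 * 885) / (32 * 377.6)
= 9.9338

9.9338


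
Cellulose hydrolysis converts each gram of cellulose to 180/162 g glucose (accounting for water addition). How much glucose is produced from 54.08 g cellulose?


glucose = cellulose * 180/162
= 54.08 * 180/162
= 60.0889 g

60.0889 g


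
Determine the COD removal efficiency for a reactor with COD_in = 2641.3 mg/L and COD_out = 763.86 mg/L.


eta = (COD_in - COD_out) / COD_in * 100
= (2641.3 - 763.86) / 2641.3 * 100
= 71.0801%

71.0801%


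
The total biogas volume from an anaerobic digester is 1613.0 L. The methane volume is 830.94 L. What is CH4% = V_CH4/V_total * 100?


CH4% = V_CH4 / V_total * 100
= 830.94 / 1613.0 * 100
= 51.5152%

51.5152%


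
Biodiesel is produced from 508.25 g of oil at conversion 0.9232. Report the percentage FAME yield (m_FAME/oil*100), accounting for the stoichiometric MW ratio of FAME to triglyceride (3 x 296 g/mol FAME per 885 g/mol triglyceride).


m_FAME = oil * conv * (3 * 296 / 885) = oil * conv * (888/885)
= 508.25 * 0.9232 * 888 / 885
= 470.8070 g
Y = m_FAME / oil * 100 = conv * (888/885) * 100
= 0.9232 * 888 / 885 * 100
= 92.63%

92.63%


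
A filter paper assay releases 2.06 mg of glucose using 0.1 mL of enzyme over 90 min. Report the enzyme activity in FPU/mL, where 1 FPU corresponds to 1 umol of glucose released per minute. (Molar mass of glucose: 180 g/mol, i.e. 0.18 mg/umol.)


Activity = glucose_mg / (0.18 mg/umol * V_mL * t_min)
= 2.06 / (0.18 * 0.1 * 90)
= 1.2716 FPU/mL

1.2716 FPU/mL


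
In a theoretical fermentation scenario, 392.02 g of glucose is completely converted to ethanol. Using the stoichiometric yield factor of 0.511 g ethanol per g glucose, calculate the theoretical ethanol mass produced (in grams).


Theoretical ethanol yield: m_EtOH = 0.511 * m_glucose
m_EtOH = 0.511 * 392.02 = 200.3222 g

200.3222 g


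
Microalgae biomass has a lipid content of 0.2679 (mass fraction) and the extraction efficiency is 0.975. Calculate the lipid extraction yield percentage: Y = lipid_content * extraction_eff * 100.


Y = lipid_content * extraction_eff * 100
= 0.2679 * 0.975 * 100
= 26.1202%

26.1202%


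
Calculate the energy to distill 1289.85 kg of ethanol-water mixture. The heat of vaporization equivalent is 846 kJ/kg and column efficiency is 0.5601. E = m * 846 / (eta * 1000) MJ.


E = m * 846 / (eta * 1000)
= 1289.85 * 846 / (0.5601 * 1000)
= 1948.2469 MJ

1948.2469 MJ


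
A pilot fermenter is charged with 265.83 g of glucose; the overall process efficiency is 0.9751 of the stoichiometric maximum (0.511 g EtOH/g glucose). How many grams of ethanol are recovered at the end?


Actual ethanol: m = 0.511 * 265.83 * 0.9751
m = 132.4567 g

132.4567 g


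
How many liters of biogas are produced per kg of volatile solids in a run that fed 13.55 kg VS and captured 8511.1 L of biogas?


Y = V / VS
= 8511.1 / 13.55
= 628.1255 L/kg VS

628.1255 L/kg VS


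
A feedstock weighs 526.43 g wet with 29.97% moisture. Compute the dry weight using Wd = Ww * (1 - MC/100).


Wd = Ww * (1 - MC/100)
= 526.43 * (1 - 29.97/100)
= 368.6589 g

368.6589 g


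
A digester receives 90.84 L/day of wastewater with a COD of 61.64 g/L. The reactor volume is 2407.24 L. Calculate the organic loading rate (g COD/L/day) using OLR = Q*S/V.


OLR = Q * S / V
= 90.84 * 61.64 / 2407.24
= 2.3261 g/L/day

2.3261 g/L/day


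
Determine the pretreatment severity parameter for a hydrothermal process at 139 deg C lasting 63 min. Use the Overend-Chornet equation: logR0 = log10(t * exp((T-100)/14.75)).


logR0 = log10(t * exp((T - 100) / 14.75))
= log10(63 * exp((139 - 100) / 14.75))
= 2.9476

2.9476


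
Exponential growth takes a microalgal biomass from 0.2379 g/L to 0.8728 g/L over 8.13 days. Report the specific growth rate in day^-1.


mu = ln(X2/X1) / dt
= ln(0.8728/0.2379) / 8.13
= 0.1599 per day

0.1599 per day


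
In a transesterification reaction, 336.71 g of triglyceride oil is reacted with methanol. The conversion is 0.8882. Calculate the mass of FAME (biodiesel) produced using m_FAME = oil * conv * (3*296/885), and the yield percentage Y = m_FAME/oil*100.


m_FAME = oil * conv * (3 * 296 / 885) = oil * conv * (888/885)
= 336.71 * 0.8882 * 888 / 885
= 300.0796 g
Y = m_FAME / oil * 100 = conv * (888/885) * 100
= 0.8882 * 888 / 885 * 100
= 89.12%

300.0796 g FAME; Y = 89.12%


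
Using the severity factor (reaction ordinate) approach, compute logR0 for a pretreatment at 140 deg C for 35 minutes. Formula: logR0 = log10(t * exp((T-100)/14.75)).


logR0 = log10(t * exp((T - 100) / 14.75))
= log10(35 * exp((140 - 100) / 14.75))
= 2.7218

2.7218


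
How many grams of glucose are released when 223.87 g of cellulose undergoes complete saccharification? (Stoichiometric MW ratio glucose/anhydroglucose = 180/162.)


glucose = cellulose * 180/162
= 223.87 * 180/162
= 248.7444 g

248.7444 g


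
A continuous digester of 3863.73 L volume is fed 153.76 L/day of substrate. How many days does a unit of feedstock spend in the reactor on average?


HRT = V / Q
= 3863.73 / 153.76
= 25.1283 days

25.1283 days


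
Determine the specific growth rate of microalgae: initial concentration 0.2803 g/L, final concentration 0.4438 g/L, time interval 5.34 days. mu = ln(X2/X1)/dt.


mu = ln(X2/X1) / dt
= ln(0.4438/0.2803) / 5.34
= 0.0861 per day

0.0861 per day


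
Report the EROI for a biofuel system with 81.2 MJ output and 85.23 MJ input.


EROI = E_out / E_in
= 81.2 / 85.23
= 0.9527

0.9527


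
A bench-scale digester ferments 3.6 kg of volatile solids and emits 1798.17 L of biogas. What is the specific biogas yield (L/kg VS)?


Y = V / VS
= 1798.17 / 3.6
= 499.4917 L/kg VS

499.4917 L/kg VS


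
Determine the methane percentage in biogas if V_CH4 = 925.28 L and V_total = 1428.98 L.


CH4% = V_CH4 / V_total * 100
= 925.28 / 1428.98 * 100
= 64.7511%

64.7511%


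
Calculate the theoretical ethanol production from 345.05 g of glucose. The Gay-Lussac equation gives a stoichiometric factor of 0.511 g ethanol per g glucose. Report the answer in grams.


Theoretical ethanol yield: m_EtOH = 0.511 * m_glucose
m_EtOH = 0.511 * 345.05 = 176.3205 g

176.3205 g


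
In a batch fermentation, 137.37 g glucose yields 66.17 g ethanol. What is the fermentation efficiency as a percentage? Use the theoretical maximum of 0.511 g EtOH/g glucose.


Fermentation efficiency = (actual / (0.511 * glucose)) * 100
= (66.17 / (0.511 * 137.37)) * 100
= 94.2645%

94.2645%


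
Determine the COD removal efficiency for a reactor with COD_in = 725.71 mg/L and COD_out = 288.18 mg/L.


eta = (COD_in - COD_out) / COD_in * 100
= (725.71 - 288.18) / 725.71 * 100
= 60.2899%

60.2899%


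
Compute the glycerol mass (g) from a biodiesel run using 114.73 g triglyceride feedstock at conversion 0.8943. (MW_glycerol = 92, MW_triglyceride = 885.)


glycerol = oil * conv * (92/885)
= 114.73 * 0.8943 * 92 / 885
= 10.6661 g

10.6661 g


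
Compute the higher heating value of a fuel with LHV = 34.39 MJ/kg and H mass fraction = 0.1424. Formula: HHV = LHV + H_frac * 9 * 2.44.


HHV = LHV + H_frac * 9 * 2.44
= 34.39 + 0.1424 * 9 * 2.44
= 37.5171 MJ/kg

37.5171 MJ/kg


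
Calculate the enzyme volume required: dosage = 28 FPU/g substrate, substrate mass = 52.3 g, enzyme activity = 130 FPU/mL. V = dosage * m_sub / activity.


V = dosage * m_sub / activity
V = 28 * 52.3 / 130
V = 11.2646 mL

11.2646 mL


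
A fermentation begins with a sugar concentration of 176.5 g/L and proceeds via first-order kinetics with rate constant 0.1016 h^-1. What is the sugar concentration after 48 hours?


S = S0 * exp(-k * t)
S = 176.5 * exp(-0.1016 * 48)
S = 1.3452 g/L

1.3452 g/L


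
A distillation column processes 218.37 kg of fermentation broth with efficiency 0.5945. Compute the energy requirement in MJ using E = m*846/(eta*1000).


E = m * 846 / (eta * 1000)
= 218.37 * 846 / (0.5945 * 1000)
= 310.7502 MJ

310.7502 MJ


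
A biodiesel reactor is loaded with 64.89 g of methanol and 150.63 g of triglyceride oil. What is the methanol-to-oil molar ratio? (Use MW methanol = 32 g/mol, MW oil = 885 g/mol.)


Molar ratio = n_MeOH / n_oil = (MeOH/32) / (oil/885) = (MeOH * 885) / (32 * oil)
= (64.89 * 885) / (32 * 150.63)
= 11.9141

11.9141


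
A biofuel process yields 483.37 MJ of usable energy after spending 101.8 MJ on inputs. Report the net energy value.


NEV = E_out - E_in
= 483.37 - 101.8
= 381.5700 MJ

381.5700 MJ


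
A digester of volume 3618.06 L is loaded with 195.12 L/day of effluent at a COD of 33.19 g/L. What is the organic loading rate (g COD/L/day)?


OLR = Q * S / V
= 195.12 * 33.19 / 3618.06
= 1.7899 g/L/day

1.7899 g/L/day


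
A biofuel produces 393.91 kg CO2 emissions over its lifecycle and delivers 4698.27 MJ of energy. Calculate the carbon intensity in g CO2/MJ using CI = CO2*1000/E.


CI = CO2 * 1000 / E
= 393.91 * 1000 / 4698.27
= 83.8415 g CO2/MJ

83.8415 g CO2/MJ


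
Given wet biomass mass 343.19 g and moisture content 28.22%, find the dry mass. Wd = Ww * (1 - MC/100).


Wd = Ww * (1 - MC/100)
= 343.19 * (1 - 28.22/100)
= 246.3418 g

246.3418 g


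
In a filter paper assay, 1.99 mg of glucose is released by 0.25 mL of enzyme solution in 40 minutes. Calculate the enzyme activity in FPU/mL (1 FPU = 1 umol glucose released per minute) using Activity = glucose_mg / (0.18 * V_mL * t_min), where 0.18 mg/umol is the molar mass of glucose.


Activity = glucose_mg / (0.18 mg/umol * V_mL * t_min)
= 1.99 / (0.18 * 0.25 * 40)
= 1.1056 FPU/mL

1.1056 FPU/mL


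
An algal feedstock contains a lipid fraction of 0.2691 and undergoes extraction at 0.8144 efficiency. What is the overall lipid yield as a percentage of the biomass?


Y = lipid_content * extraction_eff * 100
= 0.2691 * 0.8144 * 100
= 21.9155%

21.9155%


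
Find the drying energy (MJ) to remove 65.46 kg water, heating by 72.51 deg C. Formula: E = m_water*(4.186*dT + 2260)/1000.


E = m_water * (4.186 * dT + 2260) / 1000
= 65.46 * (4.186 * 72.51 + 2260) / 1000
= 167.8085 MJ

167.8085 MJ


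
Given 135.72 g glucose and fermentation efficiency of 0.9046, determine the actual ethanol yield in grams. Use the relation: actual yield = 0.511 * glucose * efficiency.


Actual ethanol: m = 0.511 * 135.72 * 0.9046
m = 62.7367 g

62.7367 g


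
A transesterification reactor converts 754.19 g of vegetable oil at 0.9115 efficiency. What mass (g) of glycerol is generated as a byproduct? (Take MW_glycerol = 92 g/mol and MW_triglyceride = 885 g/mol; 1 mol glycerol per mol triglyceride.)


glycerol = oil * conv * (92/885)
= 754.19 * 0.9115 * 92 / 885
= 71.4631 g

71.4631 g


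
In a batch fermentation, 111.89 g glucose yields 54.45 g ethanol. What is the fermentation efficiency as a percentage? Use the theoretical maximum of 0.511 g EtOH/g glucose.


Fermentation efficiency = (actual / (0.511 * glucose)) * 100
= (54.45 / (0.511 * 111.89)) * 100
= 95.2326%

95.2326%


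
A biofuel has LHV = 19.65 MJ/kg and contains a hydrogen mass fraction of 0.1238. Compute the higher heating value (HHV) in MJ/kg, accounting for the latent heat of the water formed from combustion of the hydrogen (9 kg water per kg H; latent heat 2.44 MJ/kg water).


HHV = LHV + H_frac * 9 * 2.44
= 19.65 + 0.1238 * 9 * 2.44
= 22.3686 MJ/kg

22.3686 MJ/kg


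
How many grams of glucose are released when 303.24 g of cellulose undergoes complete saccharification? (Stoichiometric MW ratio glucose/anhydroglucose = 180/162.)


glucose = cellulose * 180/162
= 303.24 * 180/162
= 336.9333 g

336.9333 g


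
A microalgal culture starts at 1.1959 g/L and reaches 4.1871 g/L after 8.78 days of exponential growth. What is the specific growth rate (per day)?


mu = ln(X2/X1) / dt
= ln(4.1871/1.1959) / 8.78
= 0.1427 per day

0.1427 per day


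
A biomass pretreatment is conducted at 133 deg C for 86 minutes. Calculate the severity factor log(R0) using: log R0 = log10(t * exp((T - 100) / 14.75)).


logR0 = log10(t * exp((T - 100) / 14.75))
= log10(86 * exp((133 - 100) / 14.75))
= 2.9061

2.9061


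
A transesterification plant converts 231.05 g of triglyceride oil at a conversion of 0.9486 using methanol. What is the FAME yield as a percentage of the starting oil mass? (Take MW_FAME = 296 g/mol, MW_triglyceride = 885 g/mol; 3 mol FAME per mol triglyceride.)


m_FAME = oil * conv * (3 * 296 / 885) = oil * conv * (888/885)
= 231.05 * 0.9486 * 888 / 885
= 219.9170 g
Y = m_FAME / oil * 100 = conv * (888/885) * 100
= 0.9486 * 888 / 885 * 100
= 95.18%

95.18%


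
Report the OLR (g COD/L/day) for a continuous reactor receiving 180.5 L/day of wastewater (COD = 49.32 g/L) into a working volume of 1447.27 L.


OLR = Q * S / V
= 180.5 * 49.32 / 1447.27
= 6.1511 g/L/day

6.1511 g/L/day


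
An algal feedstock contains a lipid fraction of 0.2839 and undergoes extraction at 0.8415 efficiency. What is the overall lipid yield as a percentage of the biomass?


Y = lipid_content * extraction_eff * 100
= 0.2839 * 0.8415 * 100
= 23.8902%

23.8902%


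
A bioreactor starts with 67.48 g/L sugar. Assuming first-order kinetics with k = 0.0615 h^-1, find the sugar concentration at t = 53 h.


S = S0 * exp(-k * t)
S = 67.48 * exp(-0.0615 * 53)
S = 2.5917 g/L

2.5917 g/L


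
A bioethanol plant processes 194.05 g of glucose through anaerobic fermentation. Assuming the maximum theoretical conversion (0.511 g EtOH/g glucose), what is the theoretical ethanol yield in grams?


Theoretical ethanol yield: m_EtOH = 0.511 * m_glucose
m_EtOH = 0.511 * 194.05 = 99.1596 g

99.1596 g


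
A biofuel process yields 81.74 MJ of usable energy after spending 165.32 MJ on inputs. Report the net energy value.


NEV = E_out - E_in
= 81.74 - 165.32
= -83.5800 MJ

-83.5800 MJ


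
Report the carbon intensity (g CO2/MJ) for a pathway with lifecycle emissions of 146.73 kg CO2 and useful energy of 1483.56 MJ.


CI = CO2 * 1000 / E
= 146.73 * 1000 / 1483.56
= 98.9040 g CO2/MJ

98.9040 g CO2/MJ


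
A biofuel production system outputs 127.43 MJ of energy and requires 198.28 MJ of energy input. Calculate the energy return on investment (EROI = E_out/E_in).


EROI = E_out / E_in
= 127.43 / 198.28
= 0.6427

0.6427


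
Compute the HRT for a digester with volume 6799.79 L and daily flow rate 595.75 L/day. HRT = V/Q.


HRT = V / Q
= 6799.79 / 595.75
= 11.4138 days

11.4138 days


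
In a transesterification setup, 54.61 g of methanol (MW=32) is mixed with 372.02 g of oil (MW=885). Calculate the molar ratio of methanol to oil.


Molar ratio = n_MeOH / n_oil = (MeOH/32) / (oil/885) = (MeOH * 885) / (32 * oil)
= (54.61 * 885) / (32 * 372.02)
= 4.0597

4.0597


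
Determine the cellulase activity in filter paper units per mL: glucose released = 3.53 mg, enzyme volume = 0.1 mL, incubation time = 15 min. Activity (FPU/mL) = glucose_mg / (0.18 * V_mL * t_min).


Activity = glucose_mg / (0.18 mg/umol * V_mL * t_min)
= 3.53 / (0.18 * 0.1 * 15)
= 13.0741 FPU/mL

13.0741 FPU/mL


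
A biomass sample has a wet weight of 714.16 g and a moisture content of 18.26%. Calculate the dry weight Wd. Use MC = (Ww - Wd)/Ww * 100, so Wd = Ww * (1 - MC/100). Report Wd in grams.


Wd = Ww * (1 - MC/100)
= 714.16 * (1 - 18.26/100)
= 583.7544 g

583.7544 g


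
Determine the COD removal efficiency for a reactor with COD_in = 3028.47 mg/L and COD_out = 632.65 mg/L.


eta = (COD_in - COD_out) / COD_in * 100
= (3028.47 - 632.65) / 3028.47 * 100
= 79.1099%

79.1099%


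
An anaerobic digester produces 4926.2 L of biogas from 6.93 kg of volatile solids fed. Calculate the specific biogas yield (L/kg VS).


Y = V / VS
= 4926.2 / 6.93
= 710.8514 L/kg VS

710.8514 L/kg VS


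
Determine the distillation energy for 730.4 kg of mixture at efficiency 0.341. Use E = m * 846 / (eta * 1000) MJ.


E = m * 846 / (eta * 1000)
= 730.4 * 846 / (0.341 * 1000)
= 1812.0774 MJ

1812.0774 MJ


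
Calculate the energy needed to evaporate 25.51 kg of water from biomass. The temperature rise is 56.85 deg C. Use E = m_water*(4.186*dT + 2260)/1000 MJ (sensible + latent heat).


E = m_water * (4.186 * dT + 2260) / 1000
= 25.51 * (4.186 * 56.85 + 2260) / 1000
= 63.7233 MJ

63.7233 MJ


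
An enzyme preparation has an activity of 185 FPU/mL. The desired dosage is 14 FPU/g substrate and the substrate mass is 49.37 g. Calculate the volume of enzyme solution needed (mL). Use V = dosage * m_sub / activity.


V = dosage * m_sub / activity
V = 14 * 49.37 / 185
V = 3.7361 mL

3.7361 mL


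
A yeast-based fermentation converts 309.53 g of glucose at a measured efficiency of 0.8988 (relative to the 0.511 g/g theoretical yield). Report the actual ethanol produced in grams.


Actual ethanol: m = 0.511 * 309.53 * 0.8988
m = 142.1630 g

142.1630 g


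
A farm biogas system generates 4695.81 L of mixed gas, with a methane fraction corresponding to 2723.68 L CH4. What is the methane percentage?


CH4% = V_CH4 / V_total * 100
= 2723.68 / 4695.81 * 100
= 58.0023%

58.0023%


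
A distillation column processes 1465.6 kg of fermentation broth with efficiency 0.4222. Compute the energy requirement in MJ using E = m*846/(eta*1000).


E = m * 846 / (eta * 1000)
= 1465.6 * 846 / (0.4222 * 1000)
= 2936.7541 MJ

2936.7541 MJ


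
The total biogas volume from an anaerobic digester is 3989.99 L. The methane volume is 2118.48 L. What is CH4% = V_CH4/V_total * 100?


CH4% = V_CH4 / V_total * 100
= 2118.48 / 3989.99 * 100
= 53.0949%

53.0949%


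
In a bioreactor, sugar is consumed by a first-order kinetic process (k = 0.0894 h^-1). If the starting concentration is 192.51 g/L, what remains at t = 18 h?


S = S0 * exp(-k * t)
S = 192.51 * exp(-0.0894 * 18)
S = 38.5112 g/L

38.5112 g/L


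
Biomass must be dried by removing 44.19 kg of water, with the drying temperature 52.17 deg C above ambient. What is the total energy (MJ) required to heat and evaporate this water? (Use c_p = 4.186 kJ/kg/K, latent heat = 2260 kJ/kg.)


E = m_water * (4.186 * dT + 2260) / 1000
= 44.19 * (4.186 * 52.17 + 2260) / 1000
= 109.5198 MJ

109.5198 MJ


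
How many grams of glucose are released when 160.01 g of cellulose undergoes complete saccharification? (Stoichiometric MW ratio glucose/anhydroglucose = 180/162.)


glucose = cellulose * 180/162
= 160.01 * 180/162
= 177.7889 g

177.7889 g


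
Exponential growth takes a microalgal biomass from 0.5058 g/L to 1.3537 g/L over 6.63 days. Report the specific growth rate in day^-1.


mu = ln(X2/X1) / dt
= ln(1.3537/0.5058) / 6.63
= 0.1485 per day

0.1485 per day


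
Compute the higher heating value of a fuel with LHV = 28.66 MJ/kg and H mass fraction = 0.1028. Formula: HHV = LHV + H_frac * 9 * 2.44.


HHV = LHV + H_frac * 9 * 2.44
= 28.66 + 0.1028 * 9 * 2.44
= 30.9175 MJ/kg

30.9175 MJ/kg


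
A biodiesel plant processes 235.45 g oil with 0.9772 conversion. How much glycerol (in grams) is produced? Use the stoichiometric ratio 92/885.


glycerol = oil * conv * (92/885)
= 235.45 * 0.9772 * 92 / 885
= 23.9181 g

23.9181 g


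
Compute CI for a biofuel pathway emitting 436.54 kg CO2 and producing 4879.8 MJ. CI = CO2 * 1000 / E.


CI = CO2 * 1000 / E
= 436.54 * 1000 / 4879.8
= 89.4586 g CO2/MJ

89.4586 g CO2/MJ


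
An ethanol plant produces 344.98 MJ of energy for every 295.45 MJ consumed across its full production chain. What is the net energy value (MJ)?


NEV = E_out - E_in
= 344.98 - 295.45
= 49.5300 MJ

49.5300 MJ


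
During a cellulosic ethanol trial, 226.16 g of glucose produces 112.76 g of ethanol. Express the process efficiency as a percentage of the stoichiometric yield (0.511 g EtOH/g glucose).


Fermentation efficiency = (actual / (0.511 * glucose)) * 100
= (112.76 / (0.511 * 226.16)) * 100
= 97.5705%

97.5705%


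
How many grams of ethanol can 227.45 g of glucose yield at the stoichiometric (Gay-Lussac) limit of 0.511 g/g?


Theoretical ethanol yield: m_EtOH = 0.511 * m_glucose
m_EtOH = 0.511 * 227.45 = 116.2270 g

116.2270 g


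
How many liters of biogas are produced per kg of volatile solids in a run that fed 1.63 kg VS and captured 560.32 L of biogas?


Y = V / VS
= 560.32 / 1.63
= 343.7546 L/kg VS

343.7546 L/kg VS


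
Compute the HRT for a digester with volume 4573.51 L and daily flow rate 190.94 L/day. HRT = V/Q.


HRT = V / Q
= 4573.51 / 190.94
= 23.9526 days

23.9526 days


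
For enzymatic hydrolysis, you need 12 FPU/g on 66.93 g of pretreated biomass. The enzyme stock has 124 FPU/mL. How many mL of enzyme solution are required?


V = dosage * m_sub / activity
V = 12 * 66.93 / 124
V = 6.4771 mL

6.4771 mL


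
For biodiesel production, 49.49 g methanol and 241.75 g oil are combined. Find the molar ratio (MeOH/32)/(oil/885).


Molar ratio = n_MeOH / n_oil = (MeOH/32) / (oil/885) = (MeOH * 885) / (32 * oil)
= (49.49 * 885) / (32 * 241.75)
= 5.6617

5.6617


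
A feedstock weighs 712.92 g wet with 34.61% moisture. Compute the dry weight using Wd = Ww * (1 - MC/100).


Wd = Ww * (1 - MC/100)
= 712.92 * (1 - 34.61/100)
= 466.1784 g

466.1784 g


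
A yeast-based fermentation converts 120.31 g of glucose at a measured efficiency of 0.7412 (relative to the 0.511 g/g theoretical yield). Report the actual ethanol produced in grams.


Actual ethanol: m = 0.511 * 120.31 * 0.7412
m = 45.5678 g

45.5678 g


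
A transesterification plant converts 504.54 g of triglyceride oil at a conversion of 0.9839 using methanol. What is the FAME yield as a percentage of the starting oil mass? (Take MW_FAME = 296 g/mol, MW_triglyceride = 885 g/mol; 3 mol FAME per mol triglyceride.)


m_FAME = oil * conv * (3 * 296 / 885) = oil * conv * (888/885)
= 504.54 * 0.9839 * 888 / 885
= 498.0997 g
Y = m_FAME / oil * 100 = conv * (888/885) * 100
= 0.9839 * 888 / 885 * 100
= 98.72%

98.72%


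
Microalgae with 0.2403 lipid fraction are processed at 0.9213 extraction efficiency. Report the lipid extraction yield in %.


Y = lipid_content * extraction_eff * 100
= 0.2403 * 0.9213 * 100
= 22.1388%

22.1388%


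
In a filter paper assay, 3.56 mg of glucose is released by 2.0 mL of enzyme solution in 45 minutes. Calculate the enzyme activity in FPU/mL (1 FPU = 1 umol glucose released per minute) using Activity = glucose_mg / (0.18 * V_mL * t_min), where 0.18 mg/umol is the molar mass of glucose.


Activity = glucose_mg / (0.18 mg/umol * V_mL * t_min)
= 3.56 / (0.18 * 2.0 * 45)
= 0.2198 FPU/mL

0.2198 FPU/mL


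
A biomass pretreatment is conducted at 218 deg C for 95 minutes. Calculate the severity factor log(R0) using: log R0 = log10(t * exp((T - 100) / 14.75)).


logR0 = log10(t * exp((T - 100) / 14.75))
= log10(95 * exp((218 - 100) / 14.75))
= 5.4521

5.4521


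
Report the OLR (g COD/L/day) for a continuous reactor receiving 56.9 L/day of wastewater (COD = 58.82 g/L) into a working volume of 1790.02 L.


OLR = Q * S / V
= 56.9 * 58.82 / 1790.02
= 1.8697 g/L/day

1.8697 g/L/day


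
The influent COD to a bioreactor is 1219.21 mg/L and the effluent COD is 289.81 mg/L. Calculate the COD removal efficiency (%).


eta = (COD_in - COD_out) / COD_in * 100
= (1219.21 - 289.81) / 1219.21 * 100
= 76.2297%

76.2297%


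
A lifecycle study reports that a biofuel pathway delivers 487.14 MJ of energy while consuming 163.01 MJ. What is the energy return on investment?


EROI = E_out / E_in
= 487.14 / 163.01
= 2.9884

2.9884


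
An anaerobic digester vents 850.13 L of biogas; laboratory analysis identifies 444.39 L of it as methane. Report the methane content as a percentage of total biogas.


CH4% = V_CH4 / V_total * 100
= 444.39 / 850.13 * 100
= 52.2732%

52.2732%


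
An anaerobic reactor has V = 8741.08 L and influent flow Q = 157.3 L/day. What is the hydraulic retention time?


HRT = V / Q
= 8741.08 / 157.3
= 55.5695 days

55.5695 days


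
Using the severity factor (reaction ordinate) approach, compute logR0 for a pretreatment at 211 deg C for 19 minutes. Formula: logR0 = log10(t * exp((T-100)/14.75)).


logR0 = log10(t * exp((T - 100) / 14.75))
= log10(19 * exp((211 - 100) / 14.75))
= 4.5470

4.5470


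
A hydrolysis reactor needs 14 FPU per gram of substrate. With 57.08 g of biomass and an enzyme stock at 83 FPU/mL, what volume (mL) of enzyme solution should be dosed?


V = dosage * m_sub / activity
V = 14 * 57.08 / 83
V = 9.6280 mL

9.6280 mL


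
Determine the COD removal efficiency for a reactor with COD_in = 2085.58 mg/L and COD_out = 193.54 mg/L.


eta = (COD_in - COD_out) / COD_in * 100
= (2085.58 - 193.54) / 2085.58 * 100
= 90.7201%

90.7201%


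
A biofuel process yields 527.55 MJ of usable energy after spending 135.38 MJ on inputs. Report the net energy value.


NEV = E_out - E_in
= 527.55 - 135.38
= 392.1700 MJ

392.1700 MJ


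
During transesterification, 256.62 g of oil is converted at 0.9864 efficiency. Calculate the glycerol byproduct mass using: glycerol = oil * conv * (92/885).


glycerol = oil * conv * (92/885)
= 256.62 * 0.9864 * 92 / 885
= 26.3141 g

26.3141 g


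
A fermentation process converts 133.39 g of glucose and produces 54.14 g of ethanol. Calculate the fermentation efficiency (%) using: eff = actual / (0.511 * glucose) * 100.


Fermentation efficiency = (actual / (0.511 * glucose)) * 100
= (54.14 / (0.511 * 133.39)) * 100
= 79.4281%

79.4281%


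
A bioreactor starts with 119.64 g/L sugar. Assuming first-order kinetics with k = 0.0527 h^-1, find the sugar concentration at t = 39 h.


S = S0 * exp(-k * t)
S = 119.64 * exp(-0.0527 * 39)
S = 15.3204 g/L

15.3204 g/L


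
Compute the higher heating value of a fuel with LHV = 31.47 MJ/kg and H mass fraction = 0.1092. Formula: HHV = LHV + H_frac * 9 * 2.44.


HHV = LHV + H_frac * 9 * 2.44
= 31.47 + 0.1092 * 9 * 2.44
= 33.8680 MJ/kg

33.8680 MJ/kg


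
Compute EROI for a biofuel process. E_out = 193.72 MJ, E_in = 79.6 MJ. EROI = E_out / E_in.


EROI = E_out / E_in
= 193.72 / 79.6
= 2.4337

2.4337


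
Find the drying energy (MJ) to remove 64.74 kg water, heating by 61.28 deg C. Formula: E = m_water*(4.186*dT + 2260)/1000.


E = m_water * (4.186 * dT + 2260) / 1000
= 64.74 * (4.186 * 61.28 + 2260) / 1000
= 162.9194 MJ

162.9194 MJ


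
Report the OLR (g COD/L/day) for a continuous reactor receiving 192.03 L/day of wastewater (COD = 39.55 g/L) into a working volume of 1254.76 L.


OLR = Q * S / V
= 192.03 * 39.55 / 1254.76
= 6.0528 g/L/day

6.0528 g/L/day


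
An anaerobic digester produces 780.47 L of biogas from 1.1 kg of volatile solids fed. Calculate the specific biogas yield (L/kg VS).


Y = V / VS
= 780.47 / 1.1
= 709.5182 L/kg VS

709.5182 L/kg VS


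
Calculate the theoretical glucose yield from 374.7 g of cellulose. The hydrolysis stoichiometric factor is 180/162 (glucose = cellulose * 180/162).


glucose = cellulose * 180/162
= 374.7 * 180/162
= 416.3333 g

416.3333 g


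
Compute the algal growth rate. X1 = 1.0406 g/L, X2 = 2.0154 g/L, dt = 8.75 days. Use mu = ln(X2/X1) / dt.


mu = ln(X2/X1) / dt
= ln(2.0154/1.0406) / 8.75
= 0.0755 per day

0.0755 per day


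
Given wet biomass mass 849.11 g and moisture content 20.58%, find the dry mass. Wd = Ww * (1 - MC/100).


Wd = Ww * (1 - MC/100)
= 849.11 * (1 - 20.58/100)
= 674.3632 g

674.3632 g


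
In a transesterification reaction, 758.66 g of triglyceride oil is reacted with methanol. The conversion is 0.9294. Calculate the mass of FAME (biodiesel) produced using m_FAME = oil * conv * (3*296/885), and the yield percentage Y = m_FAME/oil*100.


m_FAME = oil * conv * (3 * 296 / 885) = oil * conv * (888/885)
= 758.66 * 0.9294 * 888 / 885
= 707.4888 g
Y = m_FAME / oil * 100 = conv * (888/885) * 100
= 0.9294 * 888 / 885 * 100
= 93.26%

707.4888 g FAME; Y = 93.26%


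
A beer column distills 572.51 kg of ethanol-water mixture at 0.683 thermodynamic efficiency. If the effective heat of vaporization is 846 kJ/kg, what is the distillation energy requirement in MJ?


E = m * 846 / (eta * 1000)
= 572.51 * 846 / (0.683 * 1000)
= 709.1412 MJ

709.1412 MJ


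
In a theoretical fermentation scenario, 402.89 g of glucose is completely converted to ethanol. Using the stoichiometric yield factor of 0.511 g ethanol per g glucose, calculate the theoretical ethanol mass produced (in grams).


Theoretical ethanol yield: m_EtOH = 0.511 * m_glucose
m_EtOH = 0.511 * 402.89 = 205.8768 g

205.8768 g


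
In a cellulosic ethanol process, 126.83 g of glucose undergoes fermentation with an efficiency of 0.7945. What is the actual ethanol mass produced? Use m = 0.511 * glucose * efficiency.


Actual ethanol: m = 0.511 * 126.83 * 0.7945
m = 51.4916 g

51.4916 g


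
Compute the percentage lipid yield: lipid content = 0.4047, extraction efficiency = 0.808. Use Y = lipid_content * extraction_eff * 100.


Y = lipid_content * extraction_eff * 100
= 0.4047 * 0.808 * 100
= 32.6998%

32.6998%


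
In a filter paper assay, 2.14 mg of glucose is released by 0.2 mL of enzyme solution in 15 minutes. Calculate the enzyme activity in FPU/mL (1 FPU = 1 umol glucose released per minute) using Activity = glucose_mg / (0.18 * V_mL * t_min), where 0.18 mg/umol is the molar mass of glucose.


Activity = glucose_mg / (0.18 mg/umol * V_mL * t_min)
= 2.14 / (0.18 * 0.2 * 15)
= 3.9630 FPU/mL

3.9630 FPU/mL
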